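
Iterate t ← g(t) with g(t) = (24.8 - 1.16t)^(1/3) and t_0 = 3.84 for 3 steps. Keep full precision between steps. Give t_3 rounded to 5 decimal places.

t_1 = g(3.840000) = 2.729963
t_2 = g(2.729963) = 2.786381
t_3 = g(2.786381) = 2.783569

2.78357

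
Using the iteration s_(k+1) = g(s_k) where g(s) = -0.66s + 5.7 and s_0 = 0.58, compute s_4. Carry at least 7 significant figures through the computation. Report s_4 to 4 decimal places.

s_1 = g(0.580000) = 5.317200
s_2 = g(5.317200) = 2.190648
s_3 = g(2.190648) = 4.254172
s_4 = g(4.254172) = 2.892246

2.8922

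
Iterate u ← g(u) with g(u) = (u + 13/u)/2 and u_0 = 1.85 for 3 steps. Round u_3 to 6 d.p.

u_1 = g(1.850000) = 4.438514
u_2 = g(4.438514) = 3.683711
u_3 = g(3.683711) = 3.606380

3.606380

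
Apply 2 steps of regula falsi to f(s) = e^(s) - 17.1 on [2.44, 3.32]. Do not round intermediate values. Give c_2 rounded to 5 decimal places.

2.81819

f(2.440000) = -5.626959, f(3.320000) = 10.560351
step 1: c = 2.745902, f(c) = -1.521347 < 0 → new bracket [2.745902, 3.320000]
step 2: c = 2.818193, f(c) = -0.353438 < 0 → new bracket [2.818193, 3.320000]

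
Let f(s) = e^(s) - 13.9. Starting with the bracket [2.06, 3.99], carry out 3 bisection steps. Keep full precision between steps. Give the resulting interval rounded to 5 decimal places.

f(2.060000) = -6.054030, f(3.990000) = 40.154889 (opposite signs)
step 1: m = 3.025000, f(m) = 6.694005 > 0 → root in [2.060000, 3.025000]
step 2: m = 2.542500, f(m) = -1.188590 < 0 → root in [2.542500, 3.025000]
step 3: m = 2.783750, f(m) = 2.279581 > 0 → root in [2.542500, 2.783750]

[2.54250, 2.78375]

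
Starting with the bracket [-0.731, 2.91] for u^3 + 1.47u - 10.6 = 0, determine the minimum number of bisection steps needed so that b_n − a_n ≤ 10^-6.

22

Initial width b − a = 2.91 − -0.731 = 3.641000.
After n steps the width is (b−a)/2^n; need (b−a)/2^n ≤ 10^-6.
So n ≥ log₂(3.641000/10^-6) = log₂(3641000.0000) ≈ 21.7959.
Hence n = 22.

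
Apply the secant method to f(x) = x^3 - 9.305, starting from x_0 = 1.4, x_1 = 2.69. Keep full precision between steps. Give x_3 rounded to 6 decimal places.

2.054881

f(x_0) = -6.561000, f(x_1) = 10.160109
x_2 = 2.690000 - (10.160109)·(2.690000 - 1.400000)/(10.160109 - (-6.561000)) = 1.906168; f(x_2) = -2.378984
x_3 = 1.906168 - (-2.378984)·(1.906168 - 2.690000)/(-2.378984 - (10.160109)) = 2.054881; f(x_3) = -0.628194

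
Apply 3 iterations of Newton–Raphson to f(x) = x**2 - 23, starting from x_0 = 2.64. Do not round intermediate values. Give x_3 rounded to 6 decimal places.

4.796310

Newton update: x ← x − f(x)/f'(x).
f'(x) = 2x
x_0 = 2.640000: f = -16.030400, f' = 5.280000 → x_1 = 2.640000 - (-16.030400)/(5.280000) = 5.676061
x_1 = 5.676061: f = 9.217664, f' = 11.352121 → x_2 = 5.676061 - (9.217664)/(11.352121) = 4.864083
x_2 = 4.864083: f = 0.659307, f' = 9.728167 → x_3 = 4.864083 - (0.659307)/(9.728167) = 4.796310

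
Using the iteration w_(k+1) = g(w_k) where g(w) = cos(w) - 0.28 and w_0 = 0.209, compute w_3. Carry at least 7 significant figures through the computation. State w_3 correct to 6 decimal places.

w_1 = g(0.209000) = 0.698239
w_2 = g(0.698239) = 0.485976
w_3 = g(0.485976) = 0.604220

0.604220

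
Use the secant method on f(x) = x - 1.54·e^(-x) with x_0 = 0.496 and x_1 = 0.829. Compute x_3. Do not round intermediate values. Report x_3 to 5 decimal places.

f(x_0) = -0.441801, f(x_1) = 0.156812
x_2 = 0.829000 - (0.156812)·(0.829000 - 0.496000)/(0.156812 - (-0.441801)) = 0.741768; f(x_2) = 0.008310
x_3 = 0.741768 - (0.008310)·(0.741768 - 0.829000)/(0.008310 - (0.156812)) = 0.736886; f(x_3) = -0.000160

0.73689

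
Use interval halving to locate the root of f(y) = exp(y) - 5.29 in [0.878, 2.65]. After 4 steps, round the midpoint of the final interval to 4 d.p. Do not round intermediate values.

1.7086

f(0.878000) = -2.883917, f(2.650000) = 8.864039 (opposite signs)
step 1: m = 1.764000, f(m) = 0.545734 > 0 → root in [0.878000, 1.764000]
step 2: m = 1.321000, f(m) = -1.542833 < 0 → root in [1.321000, 1.764000]
step 3: m = 1.542500, f(m) = -0.613734 < 0 → root in [1.542500, 1.764000]
step 4: m = 1.653250, f(m) = -0.066070 < 0 → root in [1.653250, 1.764000]
Midpoint of [1.653250, 1.764000] = 1.708625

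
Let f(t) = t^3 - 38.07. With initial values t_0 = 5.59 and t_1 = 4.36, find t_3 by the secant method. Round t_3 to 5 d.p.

3.45536

Secant update: t_(k+1) = t_k − f(t_k)·(t_k − t_(k-1))/(f(t_k) − f(t_(k-1))).
f(t_0) = 136.606879, f(t_1) = 44.811856
t_2 = 4.360000 - (44.811856)·(4.360000 - 5.590000)/(44.811856 - (136.606879)) = 3.759547; f(t_2) = 15.068172
t_3 = 3.759547 - (15.068172)·(3.759547 - 4.360000)/(15.068172 - (44.811856)) = 3.455357; f(t_3) = 3.185218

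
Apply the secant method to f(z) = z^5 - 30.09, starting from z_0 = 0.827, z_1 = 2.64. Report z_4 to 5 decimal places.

2.63063

f(z_0) = -29.703163, f(z_1) = 98.148856
z_2 = 2.640000 - (98.148856)·(2.640000 - 0.827000)/(98.148856 - (-29.703163)) = 1.248204; f(z_2) = -27.060098
z_3 = 1.248204 - (-27.060098)·(1.248204 - 2.640000)/(-27.060098 - (98.148856)) = 1.548999; f(z_3) = -21.172253
z_4 = 1.548999 - (-21.172253)·(1.548999 - 1.248204)/(-21.172253 - (-27.060098)) = 2.630632; f(z_4) = 95.889730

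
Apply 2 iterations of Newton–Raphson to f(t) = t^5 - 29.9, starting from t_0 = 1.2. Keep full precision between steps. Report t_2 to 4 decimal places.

3.1025

Newton update: t ← t − f(t)/f'(t).
f'(t) = 5t^4
t_0 = 1.200000: f = -27.411680, f' = 10.368000 → t_1 = 1.200000 - (-27.411680)/(10.368000) = 3.843873
t_1 = 3.843873: f = 809.261228, f' = 1091.556781 → t_2 = 3.843873 - (809.261228)/(1091.556781) = 3.102491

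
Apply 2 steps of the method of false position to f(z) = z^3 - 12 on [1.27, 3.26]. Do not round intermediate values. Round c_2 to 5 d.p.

f(1.270000) = -9.951617, f(3.260000) = 22.645976
step 1: c = 1.877521, f(c) = -5.381580 < 0 → new bracket [1.877521, 3.260000]
step 2: c = 2.142971, f(c) = -2.158780 < 0 → new bracket [2.142971, 3.260000]

2.14297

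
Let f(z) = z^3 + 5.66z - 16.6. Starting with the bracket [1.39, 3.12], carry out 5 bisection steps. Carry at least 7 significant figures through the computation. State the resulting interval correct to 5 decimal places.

[1.82250, 1.87656]

f(1.390000) = -6.046981, f(3.120000) = 31.430528 (opposite signs)
step 1: m = 2.255000, f(m) = 7.630031 > 0 → root in [1.390000, 2.255000]
step 2: m = 1.822500, f(m) = -0.231205 < 0 → root in [1.822500, 2.255000]
step 3: m = 2.038750, f(m) = 3.413393 > 0 → root in [1.822500, 2.038750]
step 4: m = 1.930625, f(m) = 1.523381 > 0 → root in [1.822500, 1.930625]
step 5: m = 1.876562, f(m) = 0.629634 > 0 → root in [1.822500, 1.876562]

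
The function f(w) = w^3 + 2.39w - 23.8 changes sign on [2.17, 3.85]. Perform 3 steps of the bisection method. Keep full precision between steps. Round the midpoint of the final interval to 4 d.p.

2.6950

f(2.170000) = -8.395387, f(3.850000) = 42.468125 (opposite signs)
step 1: m = 3.010000, f(m) = 10.664801 > 0 → root in [2.170000, 3.010000]
step 2: m = 2.590000, f(m) = -0.235921 < 0 → root in [2.590000, 3.010000]
step 3: m = 2.800000, f(m) = 4.844000 > 0 → root in [2.590000, 2.800000]
Midpoint of [2.590000, 2.800000] = 2.695000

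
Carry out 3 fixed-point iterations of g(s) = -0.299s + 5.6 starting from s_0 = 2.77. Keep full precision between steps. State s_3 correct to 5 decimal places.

s_1 = g(2.770000) = 4.771770
s_2 = g(4.771770) = 4.173241
s_3 = g(4.173241) = 4.352201

4.35220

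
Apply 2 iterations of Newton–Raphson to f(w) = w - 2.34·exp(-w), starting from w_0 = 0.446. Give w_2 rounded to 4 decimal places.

0.9256

Newton update: w ← w − f(w)/f'(w).
f'(w) = 1 + 2.34·exp(-w)
w_0 = 0.446000: f = -1.052030, f' = 2.498030 → w_1 = 0.446000 - (-1.052030)/(2.498030) = 0.867144
w_1 = 0.867144: f = -0.116007, f' = 1.983151 → w_2 = 0.867144 - (-0.116007)/(1.983151) = 0.925640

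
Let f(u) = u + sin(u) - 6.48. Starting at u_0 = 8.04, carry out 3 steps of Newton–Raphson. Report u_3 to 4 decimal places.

Newton update: u ← u − f(u)/f'(u).
f'(u) = 1 + cos(u)
u_0 = 8.040000: f = 2.542748, f' = 0.815053 → u_1 = 8.040000 - (2.542748)/(0.815053) = 4.920265
u_1 = 4.920265: f = -2.538207, f' = 1.206382 → u_2 = 4.920265 - (-2.538207)/(1.206382) = 7.024248
u_2 = 7.024248: f = 1.219320, f' = 1.737752 → u_3 = 7.024248 - (1.219320)/(1.737752) = 6.322583

6.3226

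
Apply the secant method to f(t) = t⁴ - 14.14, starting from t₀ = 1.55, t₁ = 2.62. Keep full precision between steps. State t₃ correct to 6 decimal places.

f(t_0) = -8.367994, f(t_1) = 32.979987
t_2 = 2.620000 - (32.979987)·(2.620000 - 1.550000)/(32.979987 - (-8.367994)) = 1.766546; f(t_2) = -4.401319
t_3 = 1.766546 - (-4.401319)·(1.766546 - 2.620000)/(-4.401319 - (32.979987)) = 1.867033; f(t_3) = -1.989114

1.867033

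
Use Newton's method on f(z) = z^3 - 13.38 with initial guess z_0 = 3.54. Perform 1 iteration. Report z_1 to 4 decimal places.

2.7159

f'(z) = 3z^2
z_0 = 3.540000: f = 30.981864, f' = 37.594800 → z_1 = 3.540000 - (30.981864)/(37.594800) = 2.715900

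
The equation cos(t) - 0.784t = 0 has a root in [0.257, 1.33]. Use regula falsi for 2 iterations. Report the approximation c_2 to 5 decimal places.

0.84052

False-position update: c = (a·f(b) − b·f(a))/(f(b) − f(a)); replace the endpoint whose sign matches f(c).
f(0.257000) = 0.765669, f(1.330000) = -0.804244
step 1: c = 0.780317, f(c) = 0.098921 > 0 → new bracket [0.780317, 1.330000]
step 2: c = 0.840523, f(c) = 0.008104 > 0 → new bracket [0.840523, 1.330000]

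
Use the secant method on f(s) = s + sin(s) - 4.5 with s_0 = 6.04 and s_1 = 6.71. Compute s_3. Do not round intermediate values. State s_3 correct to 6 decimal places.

5.330655

f(s_0) = 1.299205, f(s_1) = 2.623973
s_2 = 6.710000 - (2.623973)·(6.710000 - 6.040000)/(2.623973 - (1.299205)) = 5.382929; f(s_2) = 0.099443
s_3 = 5.382929 - (0.099443)·(5.382929 - 6.710000)/(0.099443 - (2.623973)) = 5.330655; f(s_3) = 0.015770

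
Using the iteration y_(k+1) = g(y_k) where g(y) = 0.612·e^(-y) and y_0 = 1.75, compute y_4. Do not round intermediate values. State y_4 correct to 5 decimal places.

y_1 = g(1.750000) = 0.106350
y_2 = g(0.106350) = 0.550255
y_3 = g(0.550255) = 0.353003
y_4 = g(0.353003) = 0.429976

0.42998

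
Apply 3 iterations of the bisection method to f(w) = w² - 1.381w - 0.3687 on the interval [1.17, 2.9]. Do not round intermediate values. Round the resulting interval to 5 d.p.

f(1.170000) = -0.615570, f(2.900000) = 4.036400 (opposite signs)
step 1: m = 2.035000, f(m) = 0.962190 > 0 → root in [1.170000, 2.035000]
step 2: m = 1.602500, f(m) = -0.013746 < 0 → root in [1.602500, 2.035000]
step 3: m = 1.818750, f(m) = 0.427458 > 0 → root in [1.602500, 1.818750]

[1.60250, 1.81875]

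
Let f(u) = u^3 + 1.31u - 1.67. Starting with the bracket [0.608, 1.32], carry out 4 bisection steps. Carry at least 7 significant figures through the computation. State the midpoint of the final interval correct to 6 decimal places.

f(0.608000) = -0.648764, f(1.320000) = 2.359168 (opposite signs)
step 1: m = 0.964000, f(m) = 0.488681 > 0 → root in [0.608000, 0.964000]
step 2: m = 0.786000, f(m) = -0.154752 < 0 → root in [0.786000, 0.964000]
step 3: m = 0.875000, f(m) = 0.146172 > 0 → root in [0.786000, 0.875000]
step 4: m = 0.830500, f(m) = -0.009224 < 0 → root in [0.830500, 0.875000]
Midpoint of [0.830500, 0.875000] = 0.852750

0.852750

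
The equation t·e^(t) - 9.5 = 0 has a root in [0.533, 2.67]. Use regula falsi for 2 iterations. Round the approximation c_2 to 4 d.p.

f(0.533000) = -8.591748, f(2.670000) = 29.054718
step 1: c = 1.020710, f(c) = -6.667361 < 0 → new bracket [1.020710, 2.670000]
step 2: c = 1.328543, f(c) = -4.484039 < 0 → new bracket [1.328543, 2.670000]

1.3285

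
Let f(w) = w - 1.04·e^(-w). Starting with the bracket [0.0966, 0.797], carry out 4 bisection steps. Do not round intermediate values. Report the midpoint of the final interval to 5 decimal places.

f(0.096600) = -0.847636, f(0.797000) = 0.328294 (opposite signs)
step 1: m = 0.446800, f(m) = -0.218459 < 0 → root in [0.446800, 0.797000]
step 2: m = 0.621900, f(m) = 0.063500 > 0 → root in [0.446800, 0.621900]
step 3: m = 0.534350, f(m) = -0.075142 < 0 → root in [0.534350, 0.621900]
step 4: m = 0.578125, f(m) = -0.005262 < 0 → root in [0.578125, 0.621900]
Midpoint of [0.578125, 0.621900] = 0.600013

0.60001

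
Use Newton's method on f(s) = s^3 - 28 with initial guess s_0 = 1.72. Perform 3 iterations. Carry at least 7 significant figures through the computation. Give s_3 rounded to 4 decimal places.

3.0689

f'(s) = 3s^2
s_0 = 1.720000: f = -22.911552, f' = 8.875200 → s_1 = 1.720000 - (-22.911552)/(8.875200) = 4.301525
s_1 = 4.301525: f = 51.591630, f' = 55.509356 → s_2 = 4.301525 - (51.591630)/(55.509356) = 3.372103
s_2 = 3.372103: f = 10.344445, f' = 34.113234 → s_3 = 3.372103 - (10.344445)/(34.113234) = 3.068864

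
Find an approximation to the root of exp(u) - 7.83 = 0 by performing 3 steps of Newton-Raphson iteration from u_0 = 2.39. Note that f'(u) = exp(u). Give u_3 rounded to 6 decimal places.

2.057963

Newton update: u ← u − f(u)/f'(u).
u_0 = 2.390000: f = 3.083494, f' = 10.913494 → u_1 = 2.390000 - (3.083494)/(10.913494) = 2.107460
u_1 = 2.107460: f = 0.397321, f' = 8.227321 → u_2 = 2.107460 - (0.397321)/(8.227321) = 2.059168
u_2 = 2.059168: f = 0.009441, f' = 7.839441 → u_3 = 2.059168 - (0.009441)/(7.839441) = 2.057963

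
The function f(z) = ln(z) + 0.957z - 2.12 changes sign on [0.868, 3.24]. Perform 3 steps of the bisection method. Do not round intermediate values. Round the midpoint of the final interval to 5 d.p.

f(0.868000) = -1.430888, f(3.240000) = 2.156253 (opposite signs)
step 1: m = 2.054000, f(m) = 0.565467 > 0 → root in [0.868000, 2.054000]
step 2: m = 1.461000, f(m) = -0.342702 < 0 → root in [1.461000, 2.054000]
step 3: m = 1.757500, f(m) = 0.125820 > 0 → root in [1.461000, 1.757500]
Midpoint of [1.461000, 1.757500] = 1.609250

1.60925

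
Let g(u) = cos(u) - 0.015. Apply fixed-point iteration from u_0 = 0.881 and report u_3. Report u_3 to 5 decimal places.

u_1 = g(0.881000) = 0.621380
u_2 = g(0.621380) = 0.798076
u_3 = g(0.798076) = 0.683086

0.68309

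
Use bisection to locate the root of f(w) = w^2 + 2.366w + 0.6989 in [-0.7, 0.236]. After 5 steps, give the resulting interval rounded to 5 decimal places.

[-0.34900, -0.31975]

f(-0.700000) = -0.467300, f(0.236000) = 1.312972 (opposite signs)
step 1: m = -0.232000, f(m) = 0.203812 > 0 → root in [-0.700000, -0.232000]
step 2: m = -0.466000, f(m) = -0.186500 < 0 → root in [-0.466000, -0.232000]
step 3: m = -0.349000, f(m) = -0.005033 < 0 → root in [-0.349000, -0.232000]
step 4: m = -0.290500, f(m) = 0.095967 > 0 → root in [-0.349000, -0.290500]
step 5: m = -0.319750, f(m) = 0.044612 > 0 → root in [-0.349000, -0.319750]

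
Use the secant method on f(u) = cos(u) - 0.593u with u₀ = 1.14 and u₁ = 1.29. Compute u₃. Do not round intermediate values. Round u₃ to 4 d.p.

Secant update: u_(k+1) = u_k − f(u_k)·(u_k − u_(k-1))/(f(u_k) − f(u_(k-1))).
f(u_0) = -0.258425, f(u_1) = -0.487849
u_2 = 1.290000 - (-0.487849)·(1.290000 - 1.140000)/(-0.487849 - (-0.258425)) = 0.971038; f(u_2) = -0.011383
u_3 = 0.971038 - (-0.011383)·(0.971038 - 1.290000)/(-0.011383 - (-0.487849)) = 0.963418; f(u_3) = -0.000590

0.9634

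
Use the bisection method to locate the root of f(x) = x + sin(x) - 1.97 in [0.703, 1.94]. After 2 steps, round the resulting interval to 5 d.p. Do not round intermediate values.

f(0.703000) = -0.620491, f(1.940000) = 0.902615 (opposite signs)
step 1: m = 1.321500, f(m) = 0.320586 > 0 → root in [0.703000, 1.321500]
step 2: m = 1.012250, f(m) = -0.109724 < 0 → root in [1.012250, 1.321500]

[1.01225, 1.32150]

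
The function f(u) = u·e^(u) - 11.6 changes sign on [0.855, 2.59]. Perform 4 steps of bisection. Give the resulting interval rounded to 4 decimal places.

f(0.855000) = -9.589575, f(2.590000) = 22.924108 (opposite signs)
step 1: m = 1.722500, f(m) = -1.956571 < 0 → root in [1.722500, 2.590000]
step 2: m = 2.156250, f(m) = 7.027158 > 0 → root in [1.722500, 2.156250]
step 3: m = 1.939375, f(m) = 1.887196 > 0 → root in [1.722500, 1.939375]
step 4: m = 1.830938, f(m) = -0.175438 < 0 → root in [1.830938, 1.939375]

[1.8309, 1.9394]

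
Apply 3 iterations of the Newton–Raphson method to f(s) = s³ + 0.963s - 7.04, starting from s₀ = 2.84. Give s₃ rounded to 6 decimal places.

1.750880

Newton update: s ← s − f(s)/f'(s).
f'(s) = 3s² + 0.963
s_0 = 2.840000: f = 18.601224, f' = 25.159800 → s_1 = 2.840000 - (18.601224)/(25.159800) = 2.100677
s_1 = 2.100677: f = 4.252909, f' = 14.201529 → s_2 = 2.100677 - (4.252909)/(14.201529) = 1.801208
s_2 = 1.801208: f = 0.538318, f' = 10.696055 → s_3 = 1.801208 - (0.538318)/(10.696055) = 1.750880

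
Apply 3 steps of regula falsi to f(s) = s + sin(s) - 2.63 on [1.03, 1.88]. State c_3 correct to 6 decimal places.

1.635770

f(1.030000) = -0.742701, f(1.880000) = 0.202576
step 1: c = 1.697842, f(c) = 0.059783 > 0 → new bracket [1.030000, 1.697842]
step 2: c = 1.648090, f(c) = 0.015104 > 0 → new bracket [1.030000, 1.648090]
step 3: c = 1.635770, f(c) = 0.003660 > 0 → new bracket [1.030000, 1.635770]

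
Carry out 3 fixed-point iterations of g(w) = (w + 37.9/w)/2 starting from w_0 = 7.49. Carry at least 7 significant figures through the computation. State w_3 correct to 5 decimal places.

w_1 = g(7.490000) = 6.275040
w_2 = g(6.275040) = 6.157421
w_3 = g(6.157421) = 6.156298

6.15630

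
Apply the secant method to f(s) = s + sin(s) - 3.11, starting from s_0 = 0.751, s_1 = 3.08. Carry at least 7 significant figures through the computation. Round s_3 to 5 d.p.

-5.86392

f(s_0) = -1.676630, f(s_1) = 0.031554
s_2 = 3.080000 - (0.031554)·(3.080000 - 0.751000)/(0.031554 - (-1.676630)) = 3.036979; f(s_2) = 0.031402
s_3 = 3.036979 - (0.031402)·(3.036979 - 3.080000)/(0.031402 - (0.031554)) = -5.863921; f(s_3) = -8.566832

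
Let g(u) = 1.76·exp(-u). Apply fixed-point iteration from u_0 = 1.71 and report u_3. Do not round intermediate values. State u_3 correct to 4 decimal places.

u_1 = g(1.710000) = 0.318324
u_2 = g(0.318324) = 1.280166
u_3 = g(1.280166) = 0.489264

0.4893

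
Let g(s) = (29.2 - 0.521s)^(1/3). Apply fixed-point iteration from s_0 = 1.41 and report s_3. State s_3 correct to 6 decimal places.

3.022984

s_1 = g(1.410000) = 3.053320
s_2 = g(3.053320) = 3.022396
s_3 = g(3.022396) = 3.022984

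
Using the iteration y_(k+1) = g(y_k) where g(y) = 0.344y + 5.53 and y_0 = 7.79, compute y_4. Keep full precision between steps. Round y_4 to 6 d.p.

y_1 = g(7.790000) = 8.209760
y_2 = g(8.209760) = 8.354157
y_3 = g(8.354157) = 8.403830
y_4 = g(8.403830) = 8.420918

8.420918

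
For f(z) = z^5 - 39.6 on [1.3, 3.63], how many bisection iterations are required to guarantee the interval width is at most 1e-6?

Initial width b − a = 3.63 − 1.3 = 2.330000.
After n steps the width is (b−a)/2^n; need (b−a)/2^n ≤ 1e-6.
So n ≥ log₂(2.330000/1e-6) = log₂(2330000.0000) ≈ 21.1519.
Hence n = 22.

22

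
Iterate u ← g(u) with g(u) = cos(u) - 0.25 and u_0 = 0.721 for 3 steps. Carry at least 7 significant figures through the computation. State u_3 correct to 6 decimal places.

0.559772

u_1 = g(0.721000) = 0.501146
u_2 = g(0.501146) = 0.627033
u_3 = g(0.627033) = 0.559772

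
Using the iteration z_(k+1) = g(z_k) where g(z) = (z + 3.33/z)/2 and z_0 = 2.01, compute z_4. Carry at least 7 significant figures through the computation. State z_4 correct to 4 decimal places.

1.8248

z_1 = g(2.010000) = 1.833358
z_2 = g(1.833358) = 1.824849
z_3 = g(1.824849) = 1.824829
z_4 = g(1.824829) = 1.824829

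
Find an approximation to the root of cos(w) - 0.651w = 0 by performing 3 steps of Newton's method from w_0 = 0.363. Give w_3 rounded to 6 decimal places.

f'(w) = -sin(w) - 0.651
w_0 = 0.363000: f = 0.698523, f' = -1.006080 → w_1 = 0.363000 - (0.698523)/(-1.006080) = 1.057301
w_1 = 1.057301: f = -0.197078, f' = -1.522033 → w_2 = 1.057301 - (-0.197078)/(-1.522033) = 0.927817
w_2 = 0.927817: f = -0.004427, f' = -1.451313 → w_3 = 0.927817 - (-0.004427)/(-1.451313) = 0.924767

0.924767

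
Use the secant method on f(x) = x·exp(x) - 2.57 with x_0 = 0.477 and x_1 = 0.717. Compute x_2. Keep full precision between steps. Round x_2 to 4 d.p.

f(x_0) = -1.801442, f(x_1) = -1.101384
x_2 = 0.717000 - (-1.101384)·(0.717000 - 0.477000)/(-1.101384 - (-1.801442)) = 1.094586; f(x_2) = 0.700564

1.0946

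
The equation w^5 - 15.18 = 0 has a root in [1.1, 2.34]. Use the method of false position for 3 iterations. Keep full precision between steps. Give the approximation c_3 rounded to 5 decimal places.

f(1.100000) = -13.569490, f(2.340000) = 54.978337
step 1: c = 1.345466, f(c) = -10.770759 < 0 → new bracket [1.345466, 2.340000]
step 2: c = 1.508387, f(c) = -7.371573 < 0 → new bracket [1.508387, 2.340000]
step 3: c = 1.606708, f(c) = -4.472594 < 0 → new bracket [1.606708, 2.340000]

1.60671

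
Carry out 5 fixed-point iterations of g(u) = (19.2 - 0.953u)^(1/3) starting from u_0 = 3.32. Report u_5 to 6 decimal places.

u_1 = g(3.320000) = 2.521733
u_2 = g(2.521733) = 2.560995
u_3 = g(2.560995) = 2.559092
u_4 = g(2.559092) = 2.559184
u_5 = g(2.559184) = 2.559180

2.559180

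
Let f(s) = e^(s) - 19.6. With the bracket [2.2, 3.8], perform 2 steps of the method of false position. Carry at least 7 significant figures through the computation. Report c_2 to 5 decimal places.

f(2.200000) = -10.574987, f(3.800000) = 25.101184
step 1: c = 2.674266, f(c) = -5.098305 < 0 → new bracket [2.674266, 3.800000]
step 2: c = 2.864313, f(c) = -2.062998 < 0 → new bracket [2.864313, 3.800000]

2.86431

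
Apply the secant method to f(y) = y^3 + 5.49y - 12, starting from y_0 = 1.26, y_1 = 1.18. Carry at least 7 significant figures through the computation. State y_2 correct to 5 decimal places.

1.56956

Secant update: y_(k+1) = y_k − f(y_k)·(y_k − y_(k-1))/(f(y_k) − f(y_(k-1))).
f(y_0) = -3.082224, f(y_1) = -3.878768
y_2 = 1.180000 - (-3.878768)·(1.180000 - 1.260000)/(-3.878768 - (-3.082224)) = 1.569560; f(y_2) = 0.483521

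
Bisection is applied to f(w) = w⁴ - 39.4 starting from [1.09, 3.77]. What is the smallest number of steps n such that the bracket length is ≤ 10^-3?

12

Initial width b − a = 3.77 − 1.09 = 2.680000.
After n steps the width is (b−a)/2^n; need (b−a)/2^n ≤ 10^-3.
So n ≥ log₂(2.680000/10^-3) = log₂(2680.0000) ≈ 11.3880.
Hence n = 12.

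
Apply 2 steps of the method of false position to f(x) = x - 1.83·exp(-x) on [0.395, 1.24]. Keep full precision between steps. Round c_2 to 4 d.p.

0.8161

False-position update: c = (a·f(b) − b·f(a))/(f(b) − f(a)); replace the endpoint whose sign matches f(c).
f(0.395000) = -0.837834, f(1.240000) = 0.710427
step 1: c = 0.852268, f(c) = 0.071870 > 0 → new bracket [0.395000, 0.852268]
step 2: c = 0.816142, f(c) = 0.007036 > 0 → new bracket [0.395000, 0.816142]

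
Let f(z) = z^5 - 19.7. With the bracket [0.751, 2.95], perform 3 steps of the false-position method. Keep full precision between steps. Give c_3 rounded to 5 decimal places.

False-position update: c = (a·f(b) − b·f(a))/(f(b) − f(a)); replace the endpoint whose sign matches f(c).
f(0.751000) = -19.461109, f(2.950000) = 203.713843
step 1: c = 0.942755, f(c) = -18.955277 < 0 → new bracket [0.942755, 2.950000]
step 2: c = 1.113627, f(c) = -17.987230 < 0 → new bracket [1.113627, 2.950000]
step 3: c = 1.262617, f(c) = -16.491083 < 0 → new bracket [1.262617, 2.950000]

1.26262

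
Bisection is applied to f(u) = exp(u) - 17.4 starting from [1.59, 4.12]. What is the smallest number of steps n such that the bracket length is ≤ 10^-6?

Initial width b − a = 4.12 − 1.59 = 2.530000.
After n steps the width is (b−a)/2^n; need (b−a)/2^n ≤ 10^-6.
So n ≥ log₂(2.530000/10^-6) = log₂(2530000.0000) ≈ 21.2707.
Hence n = 22.

22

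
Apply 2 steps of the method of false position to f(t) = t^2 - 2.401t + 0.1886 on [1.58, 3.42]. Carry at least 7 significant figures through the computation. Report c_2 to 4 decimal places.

f(1.580000) = -1.108580, f(3.420000) = 3.673580
step 1: c = 2.006541, f(c) = -0.602898 < 0 → new bracket [2.006541, 3.420000]
step 2: c = 2.205811, f(c) = -0.241951 < 0 → new bracket [2.205811, 3.420000]

2.2058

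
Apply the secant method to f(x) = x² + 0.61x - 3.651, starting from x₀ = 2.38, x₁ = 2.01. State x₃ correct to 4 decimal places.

1.6350

Secant update: x_(k+1) = x_k − f(x_k)·(x_k − x_(k-1))/(f(x_k) − f(x_(k-1))).
f(x_0) = 3.465200, f(x_1) = 1.615200
x_2 = 2.010000 - (1.615200)·(2.010000 - 2.380000)/(1.615200 - (3.465200)) = 1.686960; f(x_2) = 0.223880
x_3 = 1.686960 - (0.223880)·(1.686960 - 2.010000)/(0.223880 - (1.615200)) = 1.634979; f(x_3) = 0.019494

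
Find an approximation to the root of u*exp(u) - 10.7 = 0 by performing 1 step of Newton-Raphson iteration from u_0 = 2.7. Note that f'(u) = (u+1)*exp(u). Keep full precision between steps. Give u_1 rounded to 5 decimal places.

u_0 = 2.700000: f = 29.475276, f' = 55.055007 → u_1 = 2.700000 - (29.475276)/(55.055007) = 2.164621

2.16462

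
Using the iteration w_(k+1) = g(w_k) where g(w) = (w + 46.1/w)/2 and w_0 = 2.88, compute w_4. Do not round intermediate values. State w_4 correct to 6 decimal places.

w_1 = g(2.880000) = 9.443472
w_2 = g(9.443472) = 7.162576
w_3 = g(7.162576) = 6.799404
w_4 = g(6.799404) = 6.789705

6.789705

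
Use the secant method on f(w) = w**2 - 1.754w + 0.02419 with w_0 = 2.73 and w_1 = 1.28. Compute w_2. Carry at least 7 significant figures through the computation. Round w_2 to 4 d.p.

1.5382

f(w_0) = 2.688670, f(w_1) = -0.582530
w_2 = 1.280000 - (-0.582530)·(1.280000 - 2.730000)/(-0.582530 - (2.688670)) = 1.538214; f(w_2) = -0.307736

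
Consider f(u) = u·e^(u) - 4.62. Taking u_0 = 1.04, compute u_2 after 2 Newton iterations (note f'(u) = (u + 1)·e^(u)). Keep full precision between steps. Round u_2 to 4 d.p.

Newton update: u ← u − f(u)/f'(u).
u_0 = 1.040000: f = -1.677614, f' = 5.771603 → u_1 = 1.040000 - (-1.677614)/(5.771603) = 1.330667
u_1 = 1.330667: f = 0.414666, f' = 8.818233 → u_2 = 1.330667 - (0.414666)/(8.818233) = 1.283643

1.2836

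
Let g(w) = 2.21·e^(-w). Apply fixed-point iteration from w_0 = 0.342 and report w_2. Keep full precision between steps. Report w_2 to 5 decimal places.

w_1 = g(0.342000) = 1.569870
w_2 = g(1.569870) = 0.459840

0.45984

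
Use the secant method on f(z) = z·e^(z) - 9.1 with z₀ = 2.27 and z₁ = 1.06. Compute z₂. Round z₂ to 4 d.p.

1.4465

f(z_0) = 12.872240, f(z_1) = -6.040447
z_2 = 1.060000 - (-6.040447)·(1.060000 - 2.270000)/(-6.040447 - (12.872240)) = 1.446457; f(z_2) = -2.955397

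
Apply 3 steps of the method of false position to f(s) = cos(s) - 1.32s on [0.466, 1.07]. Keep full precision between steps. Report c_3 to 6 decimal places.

0.617541

False-position update: c = (a·f(b) − b·f(a))/(f(b) − f(a)); replace the endpoint whose sign matches f(c).
f(0.466000) = 0.278253, f(1.070000) = -0.932276
step 1: c = 0.604836, f(c) = 0.024212 > 0 → new bracket [0.604836, 1.070000]
step 2: c = 0.616611, f(c) = 0.001917 > 0 → new bracket [0.616611, 1.070000]
step 3: c = 0.617541, f(c) = 0.000151 > 0 → new bracket [0.617541, 1.070000]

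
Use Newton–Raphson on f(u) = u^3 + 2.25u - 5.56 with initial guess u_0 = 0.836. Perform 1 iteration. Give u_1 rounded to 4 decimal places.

f'(u) = 3u^2 + 2.25
u_0 = 0.836000: f = -3.094723, f' = 4.346688 → u_1 = 0.836000 - (-3.094723)/(4.346688) = 1.547973

1.5480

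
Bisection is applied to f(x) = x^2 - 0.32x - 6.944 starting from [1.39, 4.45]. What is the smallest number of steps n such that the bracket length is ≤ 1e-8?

Initial width b − a = 4.45 − 1.39 = 3.060000.
After n steps the width is (b−a)/2^n; need (b−a)/2^n ≤ 1e-8.
So n ≥ log₂(3.060000/1e-8) = log₂(306000000.0000) ≈ 28.1890.
Hence n = 29.

29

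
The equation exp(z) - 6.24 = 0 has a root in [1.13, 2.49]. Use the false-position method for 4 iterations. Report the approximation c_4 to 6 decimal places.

1.825080

f(1.130000) = -3.144343, f(2.490000) = 5.821276
step 1: c = 1.606967, f(c) = -1.252338 < 0 → new bracket [1.606967, 2.490000]
step 2: c = 1.763303, f(c) = -0.408335 < 0 → new bracket [1.763303, 2.490000]
step 3: c = 1.810936, f(c) = -0.123832 < 0 → new bracket [1.810936, 2.490000]
step 4: c = 1.825080, f(c) = -0.036708 < 0 → new bracket [1.825080, 2.490000]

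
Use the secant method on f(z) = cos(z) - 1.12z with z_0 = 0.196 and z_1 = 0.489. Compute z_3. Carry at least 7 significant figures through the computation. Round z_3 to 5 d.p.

0.68767

Secant update: z_(k+1) = z_k − f(z_k)·(z_k − z_(k-1))/(f(z_k) − f(z_(k-1))).
f(z_0) = 0.761333, f(z_1) = 0.335123
z_2 = 0.489000 - (0.335123)·(0.489000 - 0.196000)/(0.335123 - (0.761333)) = 0.719382; f(z_2) = -0.053494
z_3 = 0.719382 - (-0.053494)·(0.719382 - 0.489000)/(-0.053494 - (0.335123)) = 0.687669; f(z_3) = 0.002538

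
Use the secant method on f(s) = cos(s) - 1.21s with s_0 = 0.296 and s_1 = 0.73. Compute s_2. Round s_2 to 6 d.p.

Secant update: s_(k+1) = s_k − f(s_k)·(s_k − s_(k-1))/(f(s_k) − f(s_(k-1))).
f(s_0) = 0.598351, f(s_1) = -0.138126
s_2 = 0.730000 - (-0.138126)·(0.730000 - 0.296000)/(-0.138126 - (0.598351)) = 0.648604; f(s_2) = 0.012118

0.648604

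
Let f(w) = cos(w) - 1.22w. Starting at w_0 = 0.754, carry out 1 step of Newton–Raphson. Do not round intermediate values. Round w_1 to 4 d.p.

f'(w) = -sin(w) - 1.22
w_0 = 0.754000: f = -0.190924, f' = -1.904560 → w_1 = 0.754000 - (-0.190924)/(-1.904560) = 0.653755

0.6538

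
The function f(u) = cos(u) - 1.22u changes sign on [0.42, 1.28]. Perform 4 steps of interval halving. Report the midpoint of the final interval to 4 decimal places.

f(0.420000) = 0.400689, f(1.280000) = -1.274885 (opposite signs)
step 1: m = 0.850000, f(m) = -0.377017 < 0 → root in [0.420000, 0.850000]
step 2: m = 0.635000, f(m) = 0.030372 > 0 → root in [0.635000, 0.850000]
step 3: m = 0.742500, f(m) = -0.169069 < 0 → root in [0.635000, 0.742500]
step 4: m = 0.688750, f(m) = -0.068234 < 0 → root in [0.635000, 0.688750]
Midpoint of [0.635000, 0.688750] = 0.661875

0.6619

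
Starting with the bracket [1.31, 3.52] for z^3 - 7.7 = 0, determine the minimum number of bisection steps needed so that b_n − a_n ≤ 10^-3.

Initial width b − a = 3.52 − 1.31 = 2.210000.
After n steps the width is (b−a)/2^n; need (b−a)/2^n ≤ 10^-3.
So n ≥ log₂(2.210000/10^-3) = log₂(2210.0000) ≈ 11.1098.
Hence n = 12.

12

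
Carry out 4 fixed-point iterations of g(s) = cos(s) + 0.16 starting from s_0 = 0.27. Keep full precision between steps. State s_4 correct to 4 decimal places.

s_1 = g(0.270000) = 1.123771
s_2 = g(1.123771) = 0.592285
s_3 = g(0.592285) = 0.989667
s_4 = g(0.989667) = 0.708968

0.7090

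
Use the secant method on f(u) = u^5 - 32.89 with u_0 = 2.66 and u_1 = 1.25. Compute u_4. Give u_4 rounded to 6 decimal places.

f(u_0) = 100.280547, f(u_1) = -29.838242
u_2 = 1.250000 - (-29.838242)·(1.250000 - 2.660000)/(-29.838242 - (100.280547)) = 1.573335; f(u_2) = -23.249365
u_3 = 1.573335 - (-23.249365)·(1.573335 - 1.250000)/(-23.249365 - (-29.838242)) = 2.714246; f(u_3) = 114.424803
u_4 = 2.714246 - (114.424803)·(2.714246 - 1.573335)/(114.424803 - (-23.249365)) = 1.766003; f(u_4) = -15.712600

1.766003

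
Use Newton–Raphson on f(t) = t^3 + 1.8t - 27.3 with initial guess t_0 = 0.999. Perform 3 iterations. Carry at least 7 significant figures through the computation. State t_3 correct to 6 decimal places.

3.229449

f'(t) = 3t^2 + 1.8
t_0 = 0.999000: f = -24.504797, f' = 4.794003 → t_1 = 0.999000 - (-24.504797)/(4.794003) = 6.110552
t_1 = 6.110552: f = 211.859985, f' = 113.816548 → t_2 = 6.110552 - (211.859985)/(113.816548) = 4.249136
t_2 = 4.249136: f = 57.067257, f' = 55.965468 → t_3 = 4.249136 - (57.067257)/(55.965468) = 3.229449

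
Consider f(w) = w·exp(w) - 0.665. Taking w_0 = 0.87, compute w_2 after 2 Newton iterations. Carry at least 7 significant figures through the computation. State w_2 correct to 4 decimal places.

Newton update: w ← w − f(w)/f'(w).
f'(w) = (w + 1)·exp(w)
w_0 = 0.870000: f = 1.411612, f' = 4.463523 → w_1 = 0.870000 - (1.411612)/(4.463523) = 0.553745
w_1 = 0.553745: f = 0.298381, f' = 2.703137 → w_2 = 0.553745 - (0.298381)/(2.703137) = 0.443362

0.4434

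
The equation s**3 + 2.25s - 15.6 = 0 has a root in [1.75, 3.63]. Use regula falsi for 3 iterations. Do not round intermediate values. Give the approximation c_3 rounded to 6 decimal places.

f(1.750000) = -6.303125, f(3.630000) = 40.399647
step 1: c = 2.003730, f(c) = -3.046770 < 0 → new bracket [2.003730, 3.630000]
step 2: c = 2.117775, f(c) = -1.336844 < 0 → new bracket [2.117775, 3.630000]
step 3: c = 2.166213, f(c) = -0.561119 < 0 → new bracket [2.166213, 3.630000]

2.166213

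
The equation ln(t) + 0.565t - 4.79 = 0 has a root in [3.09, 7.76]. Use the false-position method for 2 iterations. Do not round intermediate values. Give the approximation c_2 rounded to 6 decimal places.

f(3.090000) = -1.915979, f(7.760000) = 1.643382
step 1: c = 5.603828, f(c) = 0.099613 > 0 → new bracket [3.090000, 5.603828]
step 2: c = 5.479592, f(c) = 0.007000 > 0 → new bracket [3.090000, 5.479592]

5.479592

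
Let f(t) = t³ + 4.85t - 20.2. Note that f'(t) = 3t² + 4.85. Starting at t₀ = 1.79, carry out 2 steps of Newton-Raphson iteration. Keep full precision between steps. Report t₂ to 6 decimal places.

2.141917

t_0 = 1.790000: f = -5.783161, f' = 14.462300 → t_1 = 1.790000 - (-5.783161)/(14.462300) = 2.189878
t_1 = 2.189878: f = 0.922619, f' = 19.236702 → t_2 = 2.189878 - (0.922619)/(19.236702) = 2.141917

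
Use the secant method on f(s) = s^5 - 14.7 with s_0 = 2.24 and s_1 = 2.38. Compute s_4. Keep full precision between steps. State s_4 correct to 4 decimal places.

1.7383

f(s_0) = 41.694934, f(s_1) = 61.663317
s_2 = 2.380000 - (61.663317)·(2.380000 - 2.240000)/(61.663317 - (41.694934)) = 1.947673; f(s_2) = 13.327257
s_3 = 1.947673 - (13.327257)·(1.947673 - 2.380000)/(13.327257 - (61.663317)) = 1.828472; f(s_3) = 5.738143
s_4 = 1.828472 - (5.738143)·(1.828472 - 1.947673)/(5.738143 - (13.327257)) = 1.738343; f(s_4) = 1.173691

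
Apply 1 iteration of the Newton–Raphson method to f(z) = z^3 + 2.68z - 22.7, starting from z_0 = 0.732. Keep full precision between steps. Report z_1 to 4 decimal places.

f'(z) = 3z^2 + 2.68
z_0 = 0.732000: f = -20.346017, f' = 4.287472 → z_1 = 0.732000 - (-20.346017)/(4.287472) = 5.477458

5.4775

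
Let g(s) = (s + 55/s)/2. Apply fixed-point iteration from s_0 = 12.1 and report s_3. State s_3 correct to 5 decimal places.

7.41636

s_1 = g(12.100000) = 8.322727
s_2 = g(8.322727) = 7.465569
s_3 = g(7.465569) = 7.416362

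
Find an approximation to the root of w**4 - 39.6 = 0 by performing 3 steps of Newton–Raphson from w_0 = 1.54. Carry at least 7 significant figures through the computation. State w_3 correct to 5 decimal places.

2.64491

Newton update: w ← w − f(w)/f'(w).
f'(w) = 4w**3
w_0 = 1.540000: f = -33.975513, f' = 14.609056 → w_1 = 1.540000 - (-33.975513)/(14.609056) = 3.865647
w_1 = 3.865647: f = 183.700123, f' = 231.061034 → w_2 = 3.865647 - (183.700123)/(231.061034) = 3.070619
w_2 = 3.070619: f = 49.300387, f' = 115.807778 → w_3 = 3.070619 - (49.300387)/(115.807778) = 2.644910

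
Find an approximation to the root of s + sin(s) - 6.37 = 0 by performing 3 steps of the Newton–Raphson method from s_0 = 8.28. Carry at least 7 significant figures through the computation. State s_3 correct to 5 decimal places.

Newton update: s ← s − f(s)/f'(s).
f'(s) = 1 + cos(s)
s_0 = 8.280000: f = 2.820618, f' = 0.586752 → s_1 = 8.280000 - (2.820618)/(0.586752) = 3.472824
s_1 = 3.472824: f = -3.222384, f' = 0.054357 → s_2 = 3.472824 - (-3.222384)/(0.054357) = 62.754177
s_2 = 62.754177: f = 56.306578, f' = 1.996985 → s_3 = 62.754177 - (56.306578)/(1.996985) = 34.558378

34.55838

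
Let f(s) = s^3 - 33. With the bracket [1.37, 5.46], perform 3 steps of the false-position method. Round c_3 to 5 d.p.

2.92922

f(1.370000) = -30.428647, f(5.460000) = 129.771336
step 1: c = 2.146861, f(c) = -23.105087 < 0 → new bracket [2.146861, 5.460000]
step 2: c = 2.647595, f(c) = -14.440999 < 0 → new bracket [2.647595, 5.460000]
step 3: c = 2.929221, f(c) = -7.866304 < 0 → new bracket [2.929221, 5.460000]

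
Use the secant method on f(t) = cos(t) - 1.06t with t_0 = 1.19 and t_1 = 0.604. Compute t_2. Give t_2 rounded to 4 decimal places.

0.7039

f(t_0) = -0.889740, f(t_1) = 0.182830
t_2 = 0.604000 - (0.182830)·(0.604000 - 1.190000)/(0.182830 - (-0.889740)) = 0.703890; f(t_2) = 0.016208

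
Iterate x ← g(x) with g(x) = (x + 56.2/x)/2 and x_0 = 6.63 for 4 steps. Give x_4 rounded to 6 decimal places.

7.496666

x_1 = g(6.630000) = 7.553311
x_2 = g(7.553311) = 7.496878
x_3 = g(7.496878) = 7.496666
x_4 = g(7.496666) = 7.496666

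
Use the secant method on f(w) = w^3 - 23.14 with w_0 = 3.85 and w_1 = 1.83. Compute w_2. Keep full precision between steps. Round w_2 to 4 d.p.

f(w_0) = 33.926625, f(w_1) = -17.011513
w_2 = 1.830000 - (-17.011513)·(1.830000 - 3.850000)/(-17.011513 - (33.926625)) = 2.504608; f(w_2) = -7.428448

2.5046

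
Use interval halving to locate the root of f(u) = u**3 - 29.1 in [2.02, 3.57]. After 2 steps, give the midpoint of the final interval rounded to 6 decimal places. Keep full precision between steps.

f(2.020000) = -20.857592, f(3.570000) = 16.399293 (opposite signs)
step 1: m = 2.795000, f(m) = -7.265390 < 0 → root in [2.795000, 3.570000]
step 2: m = 3.182500, f(m) = 3.133335 > 0 → root in [2.795000, 3.182500]
Midpoint of [2.795000, 3.182500] = 2.988750

2.988750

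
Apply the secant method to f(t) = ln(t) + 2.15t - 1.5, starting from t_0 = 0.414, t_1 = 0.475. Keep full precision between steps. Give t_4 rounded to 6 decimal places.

f(t_0) = -1.491789, f(t_1) = -1.223190
t_2 = 0.475000 - (-1.223190)·(0.475000 - 0.414000)/(-1.223190 - (-1.491789)) = 0.752792; f(t_2) = -0.165463
t_3 = 0.752792 - (-0.165463)·(0.752792 - 0.475000)/(-0.165463 - (-1.223190)) = 0.796248; f(t_3) = -0.015912
t_4 = 0.796248 - (-0.015912)·(0.796248 - 0.752792)/(-0.015912 - (-0.165463)) = 0.800871; f(t_4) = -0.000181

0.800871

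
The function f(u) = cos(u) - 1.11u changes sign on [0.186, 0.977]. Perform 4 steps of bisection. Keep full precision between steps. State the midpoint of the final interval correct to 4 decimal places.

f(0.186000) = 0.776292, f(0.977000) = -0.524958 (opposite signs)
step 1: m = 0.581500, f(m) = 0.190175 > 0 → root in [0.581500, 0.977000]
step 2: m = 0.779250, f(m) = -0.153527 < 0 → root in [0.581500, 0.779250]
step 3: m = 0.680375, f(m) = 0.022121 > 0 → root in [0.680375, 0.779250]
step 4: m = 0.729812, f(m) = -0.064792 < 0 → root in [0.680375, 0.729812]
Midpoint of [0.680375, 0.729812] = 0.705094

0.7051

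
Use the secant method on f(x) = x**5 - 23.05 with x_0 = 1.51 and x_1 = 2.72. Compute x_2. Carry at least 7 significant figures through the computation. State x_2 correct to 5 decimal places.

1.64041

f(x_0) = -15.199727, f(x_1) = 125.832797
x_2 = 2.720000 - (125.832797)·(2.720000 - 1.510000)/(125.832797 - (-15.199727)) = 1.640407; f(x_2) = -11.171586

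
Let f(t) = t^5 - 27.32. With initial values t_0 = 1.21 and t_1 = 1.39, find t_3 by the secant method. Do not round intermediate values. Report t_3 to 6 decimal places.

1.552602

f(t_0) = -24.726258, f(t_1) = -22.131116
t_2 = 1.390000 - (-22.131116)·(1.390000 - 1.210000)/(-22.131116 - (-24.726258)) = 2.925022; f(t_2) = 186.794407
t_3 = 2.925022 - (186.794407)·(2.925022 - 1.390000)/(186.794407 - (-22.131116)) = 1.552602; f(t_3) = -18.298037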